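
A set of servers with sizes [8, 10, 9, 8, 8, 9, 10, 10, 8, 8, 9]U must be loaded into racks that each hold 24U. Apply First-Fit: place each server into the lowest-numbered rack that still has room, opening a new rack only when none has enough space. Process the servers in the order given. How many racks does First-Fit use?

6

rack 1: place 8U, 16U left
rack 1: place 10U, 6U left
rack 2: place 9U, 15U left
rack 2: place 8U, 7U left
rack 3: place 8U, 16U left
rack 3: place 9U, 7U left
rack 4: place 10U, 14U left
rack 4: place 10U, 4U left
rack 5: place 8U, 16U left
rack 5: place 8U, 8U left
rack 6: place 9U, 15U left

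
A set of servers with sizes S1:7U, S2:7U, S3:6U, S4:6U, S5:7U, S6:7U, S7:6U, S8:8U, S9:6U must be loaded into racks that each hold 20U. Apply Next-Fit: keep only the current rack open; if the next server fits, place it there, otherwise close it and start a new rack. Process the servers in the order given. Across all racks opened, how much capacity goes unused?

Put S1 (7U) in rack 1; 13U remain.
Put S2 (7U) in rack 1; 6U remain.
Put S3 (6U) in rack 1; 0U remain.
Put S4 (6U) in rack 2; 14U remain.
Put S5 (7U) in rack 2; 7U remain.
Put S6 (7U) in rack 2; 0U remain.
Put S7 (6U) in rack 3; 14U remain.
Put S8 (8U) in rack 3; 6U remain.
Put S9 (6U) in rack 3; 0U remain.
3 racks × 20U = 60U; used 60U; unused 0U.

0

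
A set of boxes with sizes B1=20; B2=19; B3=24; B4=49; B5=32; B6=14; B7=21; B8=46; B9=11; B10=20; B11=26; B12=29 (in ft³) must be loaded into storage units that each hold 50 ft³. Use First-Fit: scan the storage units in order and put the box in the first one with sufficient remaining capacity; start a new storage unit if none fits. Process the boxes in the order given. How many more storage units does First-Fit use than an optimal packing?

1

First-Fit: [20,19,11] [24,14] [49] [32] [21,20] [46] [26] [29] → 8 storage units.
Total size 311 ft³; any packing needs at least ⌈311/50⌉ = 7 storage units.
An optimal packing achieves that bound: [49] [46] [32,14] [29,21] [26,24] [20,20] [19,11] → 7 storage units.
Excess: 8 − 7 = 1.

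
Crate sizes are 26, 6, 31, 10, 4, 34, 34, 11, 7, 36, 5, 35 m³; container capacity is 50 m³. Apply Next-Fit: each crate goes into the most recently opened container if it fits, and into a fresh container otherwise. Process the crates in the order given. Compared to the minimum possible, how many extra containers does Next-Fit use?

0

Next-Fit: [26,6] [31,10,4] [34] [34,11] [7,36,5] [35] → 6 containers.
6 crates exceed 25 m³ (half the capacity), and no two of those can share a container, so at least 6 containers are needed.
So 6 is already optimal.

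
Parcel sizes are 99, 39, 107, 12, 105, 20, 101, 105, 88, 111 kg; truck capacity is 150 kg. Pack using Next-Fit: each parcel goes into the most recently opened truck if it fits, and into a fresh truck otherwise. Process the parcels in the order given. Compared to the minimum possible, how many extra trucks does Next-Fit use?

0

Next-Fit: [99,39] [107,12] [105,20] [101] [105] [88] [111] → 7 trucks.
7 parcels exceed 75 kg (half the capacity), and no two of those can share a truck, so at least 7 trucks are needed.
So 7 is already optimal.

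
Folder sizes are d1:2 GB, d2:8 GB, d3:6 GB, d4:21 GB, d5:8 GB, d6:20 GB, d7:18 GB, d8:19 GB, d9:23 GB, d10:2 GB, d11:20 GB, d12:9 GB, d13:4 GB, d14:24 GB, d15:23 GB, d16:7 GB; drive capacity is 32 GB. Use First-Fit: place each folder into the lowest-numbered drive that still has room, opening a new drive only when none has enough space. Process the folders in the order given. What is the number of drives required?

9

drive 1: place d1 (2 GB), 30 GB left
drive 1: place d2 (8 GB), 22 GB left
drive 1: place d3 (6 GB), 16 GB left
drive 2: place d4 (21 GB), 11 GB left
drive 1: place d5 (8 GB), 8 GB left
drive 3: place d6 (20 GB), 12 GB left
drive 4: place d7 (18 GB), 14 GB left
drive 5: place d8 (19 GB), 13 GB left
drive 6: place d9 (23 GB), 9 GB left
drive 1: place d10 (2 GB), 6 GB left
drive 7: place d11 (20 GB), 12 GB left
drive 2: place d12 (9 GB), 2 GB left
drive 1: place d13 (4 GB), 2 GB left
drive 8: place d14 (24 GB), 8 GB left
drive 9: place d15 (23 GB), 9 GB left
drive 3: place d16 (7 GB), 5 GB left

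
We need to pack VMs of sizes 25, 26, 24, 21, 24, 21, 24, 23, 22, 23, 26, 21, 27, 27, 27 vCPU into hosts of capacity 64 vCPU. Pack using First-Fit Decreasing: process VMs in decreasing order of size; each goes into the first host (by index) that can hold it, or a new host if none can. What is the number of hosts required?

7 hosts

Sorted descending: 27, 27, 27, 26, 26, 25, 24, 24, 24, 23, 23, 22, 21, 21, 21.
Put 27 vCPU in host 1; 37 vCPU remain.
Put 27 vCPU in host 1; 10 vCPU remain.
Put 27 vCPU in host 2; 37 vCPU remain.
Put 26 vCPU in host 2; 11 vCPU remain.
Put 26 vCPU in host 3; 38 vCPU remain.
Put 25 vCPU in host 3; 13 vCPU remain.
Put 24 vCPU in host 4; 40 vCPU remain.
Put 24 vCPU in host 4; 16 vCPU remain.
Put 24 vCPU in host 5; 40 vCPU remain.
Put 23 vCPU in host 5; 17 vCPU remain.
Put 23 vCPU in host 6; 41 vCPU remain.
Put 22 vCPU in host 6; 19 vCPU remain.
Put 21 vCPU in host 7; 43 vCPU remain.
Put 21 vCPU in host 7; 22 vCPU remain.
Put 21 vCPU in host 7; 1 vCPU remain.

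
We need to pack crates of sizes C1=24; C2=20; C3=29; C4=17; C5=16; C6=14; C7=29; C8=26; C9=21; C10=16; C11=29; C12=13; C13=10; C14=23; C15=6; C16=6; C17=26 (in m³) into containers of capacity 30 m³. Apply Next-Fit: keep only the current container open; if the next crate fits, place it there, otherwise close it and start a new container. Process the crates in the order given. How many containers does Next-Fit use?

14

C1 (24 m³) → container 1 (remaining 6 m³)
C2 (20 m³) → container 2 (remaining 10 m³)
C3 (29 m³) → container 3 (remaining 1 m³)
C4 (17 m³) → container 4 (remaining 13 m³)
C5 (16 m³) → container 5 (remaining 14 m³)
C6 (14 m³) → container 5 (remaining 0 m³)
C7 (29 m³) → container 6 (remaining 1 m³)
C8 (26 m³) → container 7 (remaining 4 m³)
C9 (21 m³) → container 8 (remaining 9 m³)
C10 (16 m³) → container 9 (remaining 14 m³)
C11 (29 m³) → container 10 (remaining 1 m³)
C12 (13 m³) → container 11 (remaining 17 m³)
C13 (10 m³) → container 11 (remaining 7 m³)
C14 (23 m³) → container 12 (remaining 7 m³)
C15 (6 m³) → container 12 (remaining 1 m³)
C16 (6 m³) → container 13 (remaining 24 m³)
C17 (26 m³) → container 14 (remaining 4 m³)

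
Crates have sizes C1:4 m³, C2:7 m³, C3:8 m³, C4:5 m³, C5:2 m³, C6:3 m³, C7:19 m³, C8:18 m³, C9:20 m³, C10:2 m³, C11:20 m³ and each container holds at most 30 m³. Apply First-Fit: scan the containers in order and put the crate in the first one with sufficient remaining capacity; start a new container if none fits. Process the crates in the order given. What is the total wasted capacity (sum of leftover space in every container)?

C1 (4 m³) → container 1 (remaining 26 m³)
C2 (7 m³) → container 1 (remaining 19 m³)
C3 (8 m³) → container 1 (remaining 11 m³)
C4 (5 m³) → container 1 (remaining 6 m³)
C5 (2 m³) → container 1 (remaining 4 m³)
C6 (3 m³) → container 1 (remaining 1 m³)
C7 (19 m³) → container 2 (remaining 11 m³)
C8 (18 m³) → container 3 (remaining 12 m³)
C9 (20 m³) → container 4 (remaining 10 m³)
C10 (2 m³) → container 2 (remaining 9 m³)
C11 (20 m³) → container 5 (remaining 10 m³)
5 containers × 30 m³ = 150 m³; used 108 m³; unused 42 m³.

42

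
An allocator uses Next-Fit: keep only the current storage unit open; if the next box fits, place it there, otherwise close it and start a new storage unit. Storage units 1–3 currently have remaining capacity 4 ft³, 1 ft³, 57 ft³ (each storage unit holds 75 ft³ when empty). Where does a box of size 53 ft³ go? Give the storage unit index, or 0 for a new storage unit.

Next-Fit only looks at storage unit 3, which has 57 ft³ free.
53 ft³ fits there.

3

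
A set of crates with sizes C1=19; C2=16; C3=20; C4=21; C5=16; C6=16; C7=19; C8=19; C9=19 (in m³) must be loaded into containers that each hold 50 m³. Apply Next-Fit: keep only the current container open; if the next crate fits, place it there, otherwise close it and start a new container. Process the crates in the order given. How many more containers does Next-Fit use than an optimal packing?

Next-Fit: [19,16] [20,21] [16,16] [19,19] [19] → 5 containers.
Total size 165 m³; any packing needs at least ⌈165/50⌉ = 4 containers.
An optimal packing achieves that bound: [21,20] [19,19] [19,19] [16,16,16] → 4 containers.
Excess: 5 − 4 = 1.

1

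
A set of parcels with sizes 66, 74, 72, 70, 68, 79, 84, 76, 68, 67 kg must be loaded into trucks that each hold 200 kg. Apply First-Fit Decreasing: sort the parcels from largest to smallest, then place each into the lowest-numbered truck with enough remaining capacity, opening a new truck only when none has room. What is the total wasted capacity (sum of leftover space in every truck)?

Sorted descending: 84, 79, 76, 74, 72, 70, 68, 68, 67, 66.
Put 84 kg in truck 1; 116 kg remain.
Put 79 kg in truck 1; 37 kg remain.
Put 76 kg in truck 2; 124 kg remain.
Put 74 kg in truck 2; 50 kg remain.
Put 72 kg in truck 3; 128 kg remain.
Put 70 kg in truck 3; 58 kg remain.
Put 68 kg in truck 4; 132 kg remain.
Put 68 kg in truck 4; 64 kg remain.
Put 67 kg in truck 5; 133 kg remain.
Put 66 kg in truck 5; 67 kg remain.
5 trucks × 200 kg = 1000 kg; used 724 kg; unused 276 kg.

276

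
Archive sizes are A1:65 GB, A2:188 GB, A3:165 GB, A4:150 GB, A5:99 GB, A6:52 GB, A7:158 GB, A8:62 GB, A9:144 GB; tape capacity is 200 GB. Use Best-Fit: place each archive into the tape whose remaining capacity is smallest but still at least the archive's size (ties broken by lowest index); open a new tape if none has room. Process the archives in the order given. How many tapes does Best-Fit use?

7 tapes

A1 (65 GB) → tape 1 (remaining 135 GB)
A2 (188 GB) → tape 2 (remaining 12 GB)
A3 (165 GB) → tape 3 (remaining 35 GB)
A4 (150 GB) → tape 4 (remaining 50 GB)
A5 (99 GB) → tape 1 (remaining 36 GB)
A6 (52 GB) → tape 5 (remaining 148 GB)
A7 (158 GB) → tape 6 (remaining 42 GB)
A8 (62 GB) → tape 5 (remaining 86 GB)
A9 (144 GB) → tape 7 (remaining 56 GB)
Final tapes: [65,99] [188] [165] [150] [52,62] [158] [144].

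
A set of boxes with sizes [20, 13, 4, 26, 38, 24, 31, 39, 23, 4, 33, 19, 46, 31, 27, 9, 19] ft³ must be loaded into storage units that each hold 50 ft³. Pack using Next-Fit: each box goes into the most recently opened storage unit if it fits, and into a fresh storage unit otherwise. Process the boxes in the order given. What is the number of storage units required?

storage unit 1: place 20 ft³, 30 ft³ left
storage unit 1: place 13 ft³, 17 ft³ left
storage unit 1: place 4 ft³, 13 ft³ left
storage unit 2: place 26 ft³, 24 ft³ left
storage unit 3: place 38 ft³, 12 ft³ left
storage unit 4: place 24 ft³, 26 ft³ left
storage unit 5: place 31 ft³, 19 ft³ left
storage unit 6: place 39 ft³, 11 ft³ left
storage unit 7: place 23 ft³, 27 ft³ left
storage unit 7: place 4 ft³, 23 ft³ left
storage unit 8: place 33 ft³, 17 ft³ left
storage unit 9: place 19 ft³, 31 ft³ left
storage unit 10: place 46 ft³, 4 ft³ left
storage unit 11: place 31 ft³, 19 ft³ left
storage unit 12: place 27 ft³, 23 ft³ left
storage unit 12: place 9 ft³, 14 ft³ left
storage unit 13: place 19 ft³, 31 ft³ left

13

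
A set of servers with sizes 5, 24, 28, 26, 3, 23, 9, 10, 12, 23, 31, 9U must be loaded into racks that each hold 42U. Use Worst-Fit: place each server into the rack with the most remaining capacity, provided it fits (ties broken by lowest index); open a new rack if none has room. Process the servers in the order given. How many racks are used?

6

rack 1: place 5U, 37U left
rack 1: place 24U, 13U left
rack 2: place 28U, 14U left
rack 3: place 26U, 16U left
rack 3: place 3U, 13U left
rack 4: place 23U, 19U left
rack 4: place 9U, 10U left
rack 2: place 10U, 4U left
rack 1: place 12U, 1U left
rack 5: place 23U, 19U left
rack 6: place 31U, 11U left
rack 5: place 9U, 10U left
Final racks: [5,24,12] [28,10] [26,3] [23,9] [23,9] [31].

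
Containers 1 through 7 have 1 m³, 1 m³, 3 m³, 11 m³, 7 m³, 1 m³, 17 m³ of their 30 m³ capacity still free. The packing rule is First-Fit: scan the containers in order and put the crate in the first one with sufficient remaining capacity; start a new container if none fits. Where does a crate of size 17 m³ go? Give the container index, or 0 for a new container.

Containers with room: container 7 (17 m³).
The first with room is container 7.

7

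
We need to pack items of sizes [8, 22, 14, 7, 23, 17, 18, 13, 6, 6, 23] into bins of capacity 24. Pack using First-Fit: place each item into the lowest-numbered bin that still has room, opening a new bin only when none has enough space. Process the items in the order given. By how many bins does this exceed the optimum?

0

First-Fit: [8,14] [22] [7,17] [23] [18,6] [13,6] [23] → 7 bins.
Total size 157; any packing needs at least ⌈157/24⌉ = 7 bins.
So 7 is already optimal.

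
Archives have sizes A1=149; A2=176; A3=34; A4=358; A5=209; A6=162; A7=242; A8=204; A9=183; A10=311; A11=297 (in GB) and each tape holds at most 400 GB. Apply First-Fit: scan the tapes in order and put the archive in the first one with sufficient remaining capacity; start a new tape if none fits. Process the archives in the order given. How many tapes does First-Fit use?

7

tape 1: place A1 (149 GB), 251 GB left
tape 1: place A2 (176 GB), 75 GB left
tape 1: place A3 (34 GB), 41 GB left
tape 2: place A4 (358 GB), 42 GB left
tape 3: place A5 (209 GB), 191 GB left
tape 3: place A6 (162 GB), 29 GB left
tape 4: place A7 (242 GB), 158 GB left
tape 5: place A8 (204 GB), 196 GB left
tape 5: place A9 (183 GB), 13 GB left
tape 6: place A10 (311 GB), 89 GB left
tape 7: place A11 (297 GB), 103 GB left
Final tapes: [149,176,34] [358] [209,162] [242] [204,183] [311] [297].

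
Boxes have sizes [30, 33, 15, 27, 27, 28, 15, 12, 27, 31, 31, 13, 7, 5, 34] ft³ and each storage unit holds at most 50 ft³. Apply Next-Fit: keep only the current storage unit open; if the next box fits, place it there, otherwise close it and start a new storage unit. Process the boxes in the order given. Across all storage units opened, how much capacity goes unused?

115

30 ft³ → storage unit 1 (remaining 20 ft³)
33 ft³ → storage unit 2 (remaining 17 ft³)
15 ft³ → storage unit 2 (remaining 2 ft³)
27 ft³ → storage unit 3 (remaining 23 ft³)
27 ft³ → storage unit 4 (remaining 23 ft³)
28 ft³ → storage unit 5 (remaining 22 ft³)
15 ft³ → storage unit 5 (remaining 7 ft³)
12 ft³ → storage unit 6 (remaining 38 ft³)
27 ft³ → storage unit 6 (remaining 11 ft³)
31 ft³ → storage unit 7 (remaining 19 ft³)
31 ft³ → storage unit 8 (remaining 19 ft³)
13 ft³ → storage unit 8 (remaining 6 ft³)
7 ft³ → storage unit 9 (remaining 43 ft³)
5 ft³ → storage unit 9 (remaining 38 ft³)
34 ft³ → storage unit 9 (remaining 4 ft³)
9 storage units × 50 ft³ = 450 ft³; used 335 ft³; unused 115 ft³.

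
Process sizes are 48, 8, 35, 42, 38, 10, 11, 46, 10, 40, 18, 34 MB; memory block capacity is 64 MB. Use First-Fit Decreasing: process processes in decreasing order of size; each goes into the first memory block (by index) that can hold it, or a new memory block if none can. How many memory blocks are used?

Sorted descending: 48, 46, 42, 40, 38, 35, 34, 18, 11, 10, 10, 8.
Put 48 MB in memory block 1; 16 MB remain.
Put 46 MB in memory block 2; 18 MB remain.
Put 42 MB in memory block 3; 22 MB remain.
Put 40 MB in memory block 4; 24 MB remain.
Put 38 MB in memory block 5; 26 MB remain.
Put 35 MB in memory block 6; 29 MB remain.
Put 34 MB in memory block 7; 30 MB remain.
Put 18 MB in memory block 2; 0 MB remain.
Put 11 MB in memory block 1; 5 MB remain.
Put 10 MB in memory block 3; 12 MB remain.
Put 10 MB in memory block 3; 2 MB remain.
Put 8 MB in memory block 4; 16 MB remain.
Final memory blocks: [48,11] [46,18] [42,10,10] [40,8] [38] [35] [34].

7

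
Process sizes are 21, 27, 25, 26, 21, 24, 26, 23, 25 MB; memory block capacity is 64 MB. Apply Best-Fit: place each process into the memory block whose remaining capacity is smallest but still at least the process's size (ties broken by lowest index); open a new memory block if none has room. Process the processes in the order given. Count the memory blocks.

memory block 1: place 21 MB, 43 MB left
memory block 1: place 27 MB, 16 MB left
memory block 2: place 25 MB, 39 MB left
memory block 2: place 26 MB, 13 MB left
memory block 3: place 21 MB, 43 MB left
memory block 3: place 24 MB, 19 MB left
memory block 4: place 26 MB, 38 MB left
memory block 4: place 23 MB, 15 MB left
memory block 5: place 25 MB, 39 MB left
Final memory blocks: [21,27] [25,26] [21,24] [26,23] [25].

5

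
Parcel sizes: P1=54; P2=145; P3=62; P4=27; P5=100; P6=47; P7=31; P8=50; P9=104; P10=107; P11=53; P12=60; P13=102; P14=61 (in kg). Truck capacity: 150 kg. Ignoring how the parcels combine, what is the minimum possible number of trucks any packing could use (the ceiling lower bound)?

7 trucks

Total size = 54 + 145 + 62 + 27 + 100 + 47 + 31 + 50 + 104 + 107 + 53 + 60 + 102 + 61 = 1003 kg.
⌈1003 / 150⌉ = 7.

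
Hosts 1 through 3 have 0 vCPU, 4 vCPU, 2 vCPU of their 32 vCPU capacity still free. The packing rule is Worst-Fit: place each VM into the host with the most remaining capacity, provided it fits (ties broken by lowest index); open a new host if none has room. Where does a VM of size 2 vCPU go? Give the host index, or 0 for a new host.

2

Hosts with room: host 2 (4 vCPU), host 3 (2 vCPU).
Most room is host 2 with 4 vCPU free.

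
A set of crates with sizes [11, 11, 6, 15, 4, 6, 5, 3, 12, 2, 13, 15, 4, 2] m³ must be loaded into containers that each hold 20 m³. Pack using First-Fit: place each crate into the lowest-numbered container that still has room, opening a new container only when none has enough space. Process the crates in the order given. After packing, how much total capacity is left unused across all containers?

container 1: place 11 m³, 9 m³ left
container 2: place 11 m³, 9 m³ left
container 1: place 6 m³, 3 m³ left
container 3: place 15 m³, 5 m³ left
container 2: place 4 m³, 5 m³ left
container 4: place 6 m³, 14 m³ left
container 2: place 5 m³, 0 m³ left
container 1: place 3 m³, 0 m³ left
container 4: place 12 m³, 2 m³ left
container 3: place 2 m³, 3 m³ left
container 5: place 13 m³, 7 m³ left
container 6: place 15 m³, 5 m³ left
container 5: place 4 m³, 3 m³ left
container 3: place 2 m³, 1 m³ left
6 containers × 20 m³ = 120 m³; used 109 m³; unused 11 m³.

11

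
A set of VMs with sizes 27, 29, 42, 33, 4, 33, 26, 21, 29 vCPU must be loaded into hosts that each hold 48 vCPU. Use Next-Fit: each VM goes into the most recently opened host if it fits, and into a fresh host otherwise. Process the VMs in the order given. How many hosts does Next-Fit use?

7 hosts

host 1: place 27 vCPU, 21 vCPU left
host 2: place 29 vCPU, 19 vCPU left
host 3: place 42 vCPU, 6 vCPU left
host 4: place 33 vCPU, 15 vCPU left
host 4: place 4 vCPU, 11 vCPU left
host 5: place 33 vCPU, 15 vCPU left
host 6: place 26 vCPU, 22 vCPU left
host 6: place 21 vCPU, 1 vCPU left
host 7: place 29 vCPU, 19 vCPU left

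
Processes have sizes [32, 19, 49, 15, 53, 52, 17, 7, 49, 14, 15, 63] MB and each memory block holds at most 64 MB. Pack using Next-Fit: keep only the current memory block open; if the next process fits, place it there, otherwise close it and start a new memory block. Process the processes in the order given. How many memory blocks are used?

8 memory blocks

32 MB → memory block 1 (remaining 32 MB)
19 MB → memory block 1 (remaining 13 MB)
49 MB → memory block 2 (remaining 15 MB)
15 MB → memory block 2 (remaining 0 MB)
53 MB → memory block 3 (remaining 11 MB)
52 MB → memory block 4 (remaining 12 MB)
17 MB → memory block 5 (remaining 47 MB)
7 MB → memory block 5 (remaining 40 MB)
49 MB → memory block 6 (remaining 15 MB)
14 MB → memory block 6 (remaining 1 MB)
15 MB → memory block 7 (remaining 49 MB)
63 MB → memory block 8 (remaining 1 MB)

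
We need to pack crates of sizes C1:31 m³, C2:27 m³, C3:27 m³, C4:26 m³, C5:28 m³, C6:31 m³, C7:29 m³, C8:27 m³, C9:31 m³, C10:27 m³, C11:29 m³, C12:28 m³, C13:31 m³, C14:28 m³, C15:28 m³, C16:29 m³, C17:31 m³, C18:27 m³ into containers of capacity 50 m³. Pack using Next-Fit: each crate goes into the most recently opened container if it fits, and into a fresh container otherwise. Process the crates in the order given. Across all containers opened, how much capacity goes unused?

Put C1 (31 m³) in container 1; 19 m³ remain.
Put C2 (27 m³) in container 2; 23 m³ remain.
Put C3 (27 m³) in container 3; 23 m³ remain.
Put C4 (26 m³) in container 4; 24 m³ remain.
Put C5 (28 m³) in container 5; 22 m³ remain.
Put C6 (31 m³) in container 6; 19 m³ remain.
Put C7 (29 m³) in container 7; 21 m³ remain.
Put C8 (27 m³) in container 8; 23 m³ remain.
Put C9 (31 m³) in container 9; 19 m³ remain.
Put C10 (27 m³) in container 10; 23 m³ remain.
Put C11 (29 m³) in container 11; 21 m³ remain.
Put C12 (28 m³) in container 12; 22 m³ remain.
Put C13 (31 m³) in container 13; 19 m³ remain.
Put C14 (28 m³) in container 14; 22 m³ remain.
Put C15 (28 m³) in container 15; 22 m³ remain.
Put C16 (29 m³) in container 16; 21 m³ remain.
Put C17 (31 m³) in container 17; 19 m³ remain.
Put C18 (27 m³) in container 18; 23 m³ remain.
18 containers × 50 m³ = 900 m³; used 515 m³; unused 385 m³.

385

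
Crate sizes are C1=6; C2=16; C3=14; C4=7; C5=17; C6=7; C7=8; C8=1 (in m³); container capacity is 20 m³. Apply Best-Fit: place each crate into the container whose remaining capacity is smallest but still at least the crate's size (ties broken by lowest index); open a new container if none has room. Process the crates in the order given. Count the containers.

C1 (6 m³) → container 1 (remaining 14 m³)
C2 (16 m³) → container 2 (remaining 4 m³)
C3 (14 m³) → container 1 (remaining 0 m³)
C4 (7 m³) → container 3 (remaining 13 m³)
C5 (17 m³) → container 4 (remaining 3 m³)
C6 (7 m³) → container 3 (remaining 6 m³)
C7 (8 m³) → container 5 (remaining 12 m³)
C8 (1 m³) → container 4 (remaining 2 m³)
Final containers: [6,14] [16] [7,7] [17,1] [8].

5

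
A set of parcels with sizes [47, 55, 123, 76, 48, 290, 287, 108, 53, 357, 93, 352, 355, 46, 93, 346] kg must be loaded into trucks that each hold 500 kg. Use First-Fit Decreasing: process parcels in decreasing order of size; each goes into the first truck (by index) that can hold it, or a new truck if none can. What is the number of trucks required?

6

Sorted descending: 357, 355, 352, 346, 290, 287, 123, 108, 93, 93, 76, 55, 53, 48, 47, 46.
357 kg → truck 1 (remaining 143 kg)
355 kg → truck 2 (remaining 145 kg)
352 kg → truck 3 (remaining 148 kg)
346 kg → truck 4 (remaining 154 kg)
290 kg → truck 5 (remaining 210 kg)
287 kg → truck 6 (remaining 213 kg)
123 kg → truck 1 (remaining 20 kg)
108 kg → truck 2 (remaining 37 kg)
93 kg → truck 3 (remaining 55 kg)
93 kg → truck 4 (remaining 61 kg)
76 kg → truck 5 (remaining 134 kg)
55 kg → truck 3 (remaining 0 kg)
53 kg → truck 4 (remaining 8 kg)
48 kg → truck 5 (remaining 86 kg)
47 kg → truck 5 (remaining 39 kg)
46 kg → truck 6 (remaining 167 kg)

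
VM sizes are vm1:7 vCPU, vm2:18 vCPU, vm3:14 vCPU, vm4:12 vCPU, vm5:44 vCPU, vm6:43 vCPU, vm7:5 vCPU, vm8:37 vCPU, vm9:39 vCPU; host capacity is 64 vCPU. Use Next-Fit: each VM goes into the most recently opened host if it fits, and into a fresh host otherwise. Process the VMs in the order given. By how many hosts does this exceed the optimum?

1

Next-Fit: [7,18,14,12] [44] [43,5] [37] [39] → 5 hosts.
Total size 219 vCPU; any packing needs at least ⌈219/64⌉ = 4 hosts.
An optimal packing achieves that bound: [44,18] [43,14,7] [39,12,5] [37] → 4 hosts.
Excess: 5 − 4 = 1.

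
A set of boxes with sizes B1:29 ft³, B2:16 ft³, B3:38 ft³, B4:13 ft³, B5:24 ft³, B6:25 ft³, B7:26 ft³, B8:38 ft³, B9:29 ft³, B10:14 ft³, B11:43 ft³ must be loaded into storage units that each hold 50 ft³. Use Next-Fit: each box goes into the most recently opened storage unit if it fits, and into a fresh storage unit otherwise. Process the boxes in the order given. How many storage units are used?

8

Put B1 (29 ft³) in storage unit 1; 21 ft³ remain.
Put B2 (16 ft³) in storage unit 1; 5 ft³ remain.
Put B3 (38 ft³) in storage unit 2; 12 ft³ remain.
Put B4 (13 ft³) in storage unit 3; 37 ft³ remain.
Put B5 (24 ft³) in storage unit 3; 13 ft³ remain.
Put B6 (25 ft³) in storage unit 4; 25 ft³ remain.
Put B7 (26 ft³) in storage unit 5; 24 ft³ remain.
Put B8 (38 ft³) in storage unit 6; 12 ft³ remain.
Put B9 (29 ft³) in storage unit 7; 21 ft³ remain.
Put B10 (14 ft³) in storage unit 7; 7 ft³ remain.
Put B11 (43 ft³) in storage unit 8; 7 ft³ remain.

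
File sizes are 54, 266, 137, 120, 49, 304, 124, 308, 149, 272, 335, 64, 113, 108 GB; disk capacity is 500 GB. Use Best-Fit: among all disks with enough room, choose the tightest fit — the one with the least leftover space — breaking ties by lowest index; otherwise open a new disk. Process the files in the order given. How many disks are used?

6 disks

disk 1: place 54 GB, 446 GB left
disk 1: place 266 GB, 180 GB left
disk 1: place 137 GB, 43 GB left
disk 2: place 120 GB, 380 GB left
disk 2: place 49 GB, 331 GB left
disk 2: place 304 GB, 27 GB left
disk 3: place 124 GB, 376 GB left
disk 3: place 308 GB, 68 GB left
disk 4: place 149 GB, 351 GB left
disk 4: place 272 GB, 79 GB left
disk 5: place 335 GB, 165 GB left
disk 3: place 64 GB, 4 GB left
disk 5: place 113 GB, 52 GB left
disk 6: place 108 GB, 392 GB left
Final disks: [54,266,137] [120,49,304] [124,308,64] [149,272] [335,113] [108].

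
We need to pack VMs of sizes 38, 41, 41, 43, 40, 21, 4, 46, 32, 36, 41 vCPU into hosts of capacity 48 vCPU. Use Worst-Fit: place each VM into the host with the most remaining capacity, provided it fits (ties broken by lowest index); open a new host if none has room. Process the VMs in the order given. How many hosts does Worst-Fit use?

Put 38 vCPU in host 1; 10 vCPU remain.
Put 41 vCPU in host 2; 7 vCPU remain.
Put 41 vCPU in host 3; 7 vCPU remain.
Put 43 vCPU in host 4; 5 vCPU remain.
Put 40 vCPU in host 5; 8 vCPU remain.
Put 21 vCPU in host 6; 27 vCPU remain.
Put 4 vCPU in host 6; 23 vCPU remain.
Put 46 vCPU in host 7; 2 vCPU remain.
Put 32 vCPU in host 8; 16 vCPU remain.
Put 36 vCPU in host 9; 12 vCPU remain.
Put 41 vCPU in host 10; 7 vCPU remain.
Final hosts: [38] [41] [41] [43] [40] [21,4] [46] [32] [36] [41].

10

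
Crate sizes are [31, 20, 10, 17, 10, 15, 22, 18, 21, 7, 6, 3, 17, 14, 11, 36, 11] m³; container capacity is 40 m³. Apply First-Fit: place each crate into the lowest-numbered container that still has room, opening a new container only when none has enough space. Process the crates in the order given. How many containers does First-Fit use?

7

Put 31 m³ in container 1; 9 m³ remain.
Put 20 m³ in container 2; 20 m³ remain.
Put 10 m³ in container 2; 10 m³ remain.
Put 17 m³ in container 3; 23 m³ remain.
Put 10 m³ in container 2; 0 m³ remain.
Put 15 m³ in container 3; 8 m³ remain.
Put 22 m³ in container 4; 18 m³ remain.
Put 18 m³ in container 4; 0 m³ remain.
Put 21 m³ in container 5; 19 m³ remain.
Put 7 m³ in container 1; 2 m³ remain.
Put 6 m³ in container 3; 2 m³ remain.
Put 3 m³ in container 5; 16 m³ remain.
Put 17 m³ in container 6; 23 m³ remain.
Put 14 m³ in container 5; 2 m³ remain.
Put 11 m³ in container 6; 12 m³ remain.
Put 36 m³ in container 7; 4 m³ remain.
Put 11 m³ in container 6; 1 m³ remain.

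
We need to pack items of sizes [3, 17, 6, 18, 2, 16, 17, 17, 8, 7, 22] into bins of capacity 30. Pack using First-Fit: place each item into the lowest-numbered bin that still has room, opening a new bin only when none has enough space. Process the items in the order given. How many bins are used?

6

3 → bin 1 (remaining 27)
17 → bin 1 (remaining 10)
6 → bin 1 (remaining 4)
18 → bin 2 (remaining 12)
2 → bin 1 (remaining 2)
16 → bin 3 (remaining 14)
17 → bin 4 (remaining 13)
17 → bin 5 (remaining 13)
8 → bin 2 (remaining 4)
7 → bin 3 (remaining 7)
22 → bin 6 (remaining 8)
Final bins: [3,17,6,2] [18,8] [16,7] [17] [17] [22].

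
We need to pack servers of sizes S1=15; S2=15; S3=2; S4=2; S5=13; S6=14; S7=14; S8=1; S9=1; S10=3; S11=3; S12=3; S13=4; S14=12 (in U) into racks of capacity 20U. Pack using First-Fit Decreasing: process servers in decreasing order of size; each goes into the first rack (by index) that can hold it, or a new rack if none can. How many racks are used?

6

Sorted descending: 15, 15, 14, 14, 13, 12, 4, 3, 3, 3, 2, 2, 1, 1.
rack 1: place 15U, 5U left
rack 2: place 15U, 5U left
rack 3: place 14U, 6U left
rack 4: place 14U, 6U left
rack 5: place 13U, 7U left
rack 6: place 12U, 8U left
rack 1: place 4U, 1U left
rack 2: place 3U, 2U left
rack 3: place 3U, 3U left
rack 3: place 3U, 0U left
rack 2: place 2U, 0U left
rack 4: place 2U, 4U left
rack 1: place 1U, 0U left
rack 4: place 1U, 3U left
Final racks: [15,4,1] [15,3,2] [14,3,3] [14,2,1] [13] [12].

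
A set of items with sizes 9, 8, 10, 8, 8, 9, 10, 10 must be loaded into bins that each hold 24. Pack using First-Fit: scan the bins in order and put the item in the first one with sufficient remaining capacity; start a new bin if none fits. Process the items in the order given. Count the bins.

4 bins

Put 9 in bin 1; 15 remain.
Put 8 in bin 1; 7 remain.
Put 10 in bin 2; 14 remain.
Put 8 in bin 2; 6 remain.
Put 8 in bin 3; 16 remain.
Put 9 in bin 3; 7 remain.
Put 10 in bin 4; 14 remain.
Put 10 in bin 4; 4 remain.
Final bins: [9,8] [10,8] [8,9] [10,10].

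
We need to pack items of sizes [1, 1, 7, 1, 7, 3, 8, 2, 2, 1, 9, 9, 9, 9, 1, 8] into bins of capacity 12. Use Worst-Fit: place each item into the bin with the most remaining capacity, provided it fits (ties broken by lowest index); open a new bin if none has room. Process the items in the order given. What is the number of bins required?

1 → bin 1 (remaining 11)
1 → bin 1 (remaining 10)
7 → bin 1 (remaining 3)
1 → bin 1 (remaining 2)
7 → bin 2 (remaining 5)
3 → bin 2 (remaining 2)
8 → bin 3 (remaining 4)
2 → bin 3 (remaining 2)
2 → bin 1 (remaining 0)
1 → bin 2 (remaining 1)
9 → bin 4 (remaining 3)
9 → bin 5 (remaining 3)
9 → bin 6 (remaining 3)
9 → bin 7 (remaining 3)
1 → bin 4 (remaining 2)
8 → bin 8 (remaining 4)

8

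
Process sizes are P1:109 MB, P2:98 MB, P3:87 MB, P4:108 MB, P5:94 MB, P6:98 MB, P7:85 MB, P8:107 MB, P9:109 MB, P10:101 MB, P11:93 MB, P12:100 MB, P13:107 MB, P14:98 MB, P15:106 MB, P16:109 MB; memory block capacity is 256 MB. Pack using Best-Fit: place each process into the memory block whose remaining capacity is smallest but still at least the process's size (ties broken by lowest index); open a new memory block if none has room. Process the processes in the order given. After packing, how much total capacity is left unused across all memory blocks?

439

Put P1 (109 MB) in memory block 1; 147 MB remain.
Put P2 (98 MB) in memory block 1; 49 MB remain.
Put P3 (87 MB) in memory block 2; 169 MB remain.
Put P4 (108 MB) in memory block 2; 61 MB remain.
Put P5 (94 MB) in memory block 3; 162 MB remain.
Put P6 (98 MB) in memory block 3; 64 MB remain.
Put P7 (85 MB) in memory block 4; 171 MB remain.
Put P8 (107 MB) in memory block 4; 64 MB remain.
Put P9 (109 MB) in memory block 5; 147 MB remain.
Put P10 (101 MB) in memory block 5; 46 MB remain.
Put P11 (93 MB) in memory block 6; 163 MB remain.
Put P12 (100 MB) in memory block 6; 63 MB remain.
Put P13 (107 MB) in memory block 7; 149 MB remain.
Put P14 (98 MB) in memory block 7; 51 MB remain.
Put P15 (106 MB) in memory block 8; 150 MB remain.
Put P16 (109 MB) in memory block 8; 41 MB remain.
8 memory blocks × 256 MB = 2048 MB; used 1609 MB; unused 439 MB.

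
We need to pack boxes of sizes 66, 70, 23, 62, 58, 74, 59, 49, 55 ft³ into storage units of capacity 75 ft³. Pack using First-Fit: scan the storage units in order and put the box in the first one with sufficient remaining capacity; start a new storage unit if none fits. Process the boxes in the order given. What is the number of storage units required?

storage unit 1: place 66 ft³, 9 ft³ left
storage unit 2: place 70 ft³, 5 ft³ left
storage unit 3: place 23 ft³, 52 ft³ left
storage unit 4: place 62 ft³, 13 ft³ left
storage unit 5: place 58 ft³, 17 ft³ left
storage unit 6: place 74 ft³, 1 ft³ left
storage unit 7: place 59 ft³, 16 ft³ left
storage unit 3: place 49 ft³, 3 ft³ left
storage unit 8: place 55 ft³, 20 ft³ left

8 storage units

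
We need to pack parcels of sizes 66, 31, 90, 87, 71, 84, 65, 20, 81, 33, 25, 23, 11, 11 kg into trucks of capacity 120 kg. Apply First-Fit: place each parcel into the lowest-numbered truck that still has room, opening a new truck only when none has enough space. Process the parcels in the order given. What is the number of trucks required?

truck 1: place 66 kg, 54 kg left
truck 1: place 31 kg, 23 kg left
truck 2: place 90 kg, 30 kg left
truck 3: place 87 kg, 33 kg left
truck 4: place 71 kg, 49 kg left
truck 5: place 84 kg, 36 kg left
truck 6: place 65 kg, 55 kg left
truck 1: place 20 kg, 3 kg left
truck 7: place 81 kg, 39 kg left
truck 3: place 33 kg, 0 kg left
truck 2: place 25 kg, 5 kg left
truck 4: place 23 kg, 26 kg left
truck 4: place 11 kg, 15 kg left
truck 4: place 11 kg, 4 kg left

7 trucks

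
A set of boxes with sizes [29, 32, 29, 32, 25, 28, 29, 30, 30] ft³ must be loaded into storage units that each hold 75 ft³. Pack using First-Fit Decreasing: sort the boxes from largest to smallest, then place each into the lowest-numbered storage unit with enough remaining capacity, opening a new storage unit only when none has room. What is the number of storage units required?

5

Sorted descending: 32, 32, 30, 30, 29, 29, 29, 28, 25.
32 ft³ → storage unit 1 (remaining 43 ft³)
32 ft³ → storage unit 1 (remaining 11 ft³)
30 ft³ → storage unit 2 (remaining 45 ft³)
30 ft³ → storage unit 2 (remaining 15 ft³)
29 ft³ → storage unit 3 (remaining 46 ft³)
29 ft³ → storage unit 3 (remaining 17 ft³)
29 ft³ → storage unit 4 (remaining 46 ft³)
28 ft³ → storage unit 4 (remaining 18 ft³)
25 ft³ → storage unit 5 (remaining 50 ft³)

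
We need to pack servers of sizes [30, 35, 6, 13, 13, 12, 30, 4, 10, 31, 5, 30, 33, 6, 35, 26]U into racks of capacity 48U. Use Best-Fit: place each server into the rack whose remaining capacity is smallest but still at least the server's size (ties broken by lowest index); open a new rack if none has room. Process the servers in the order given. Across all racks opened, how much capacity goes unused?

Put 30U in rack 1; 18U remain.
Put 35U in rack 2; 13U remain.
Put 6U in rack 2; 7U remain.
Put 13U in rack 1; 5U remain.
Put 13U in rack 3; 35U remain.
Put 12U in rack 3; 23U remain.
Put 30U in rack 4; 18U remain.
Put 4U in rack 1; 1U remain.
Put 10U in rack 4; 8U remain.
Put 31U in rack 5; 17U remain.
Put 5U in rack 2; 2U remain.
Put 30U in rack 6; 18U remain.
Put 33U in rack 7; 15U remain.
Put 6U in rack 4; 2U remain.
Put 35U in rack 8; 13U remain.
Put 26U in rack 9; 22U remain.
9 racks × 48U = 432U; used 319U; unused 113U.

113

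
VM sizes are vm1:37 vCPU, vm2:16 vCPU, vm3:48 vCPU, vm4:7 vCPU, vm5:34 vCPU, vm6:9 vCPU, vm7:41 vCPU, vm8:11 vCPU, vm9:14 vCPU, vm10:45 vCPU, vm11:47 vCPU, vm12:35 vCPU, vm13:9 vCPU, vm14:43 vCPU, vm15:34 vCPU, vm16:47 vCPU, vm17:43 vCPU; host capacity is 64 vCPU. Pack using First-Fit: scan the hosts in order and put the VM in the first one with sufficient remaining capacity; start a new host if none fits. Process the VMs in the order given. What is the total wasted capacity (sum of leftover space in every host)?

184

host 1: place vm1 (37 vCPU), 27 vCPU left
host 1: place vm2 (16 vCPU), 11 vCPU left
host 2: place vm3 (48 vCPU), 16 vCPU left
host 1: place vm4 (7 vCPU), 4 vCPU left
host 3: place vm5 (34 vCPU), 30 vCPU left
host 2: place vm6 (9 vCPU), 7 vCPU left
host 4: place vm7 (41 vCPU), 23 vCPU left
host 3: place vm8 (11 vCPU), 19 vCPU left
host 3: place vm9 (14 vCPU), 5 vCPU left
host 5: place vm10 (45 vCPU), 19 vCPU left
host 6: place vm11 (47 vCPU), 17 vCPU left
host 7: place vm12 (35 vCPU), 29 vCPU left
host 4: place vm13 (9 vCPU), 14 vCPU left
host 8: place vm14 (43 vCPU), 21 vCPU left
host 9: place vm15 (34 vCPU), 30 vCPU left
host 10: place vm16 (47 vCPU), 17 vCPU left
host 11: place vm17 (43 vCPU), 21 vCPU left
11 hosts × 64 vCPU = 704 vCPU; used 520 vCPU; unused 184 vCPU.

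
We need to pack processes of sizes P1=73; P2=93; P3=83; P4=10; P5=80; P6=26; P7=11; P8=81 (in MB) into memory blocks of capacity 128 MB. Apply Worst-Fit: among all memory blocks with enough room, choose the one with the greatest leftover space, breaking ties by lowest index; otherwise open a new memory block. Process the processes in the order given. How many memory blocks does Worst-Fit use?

P1 (73 MB) → memory block 1 (remaining 55 MB)
P2 (93 MB) → memory block 2 (remaining 35 MB)
P3 (83 MB) → memory block 3 (remaining 45 MB)
P4 (10 MB) → memory block 1 (remaining 45 MB)
P5 (80 MB) → memory block 4 (remaining 48 MB)
P6 (26 MB) → memory block 4 (remaining 22 MB)
P7 (11 MB) → memory block 1 (remaining 34 MB)
P8 (81 MB) → memory block 5 (remaining 47 MB)
Final memory blocks: [73,10,11] [93] [83] [80,26] [81].

5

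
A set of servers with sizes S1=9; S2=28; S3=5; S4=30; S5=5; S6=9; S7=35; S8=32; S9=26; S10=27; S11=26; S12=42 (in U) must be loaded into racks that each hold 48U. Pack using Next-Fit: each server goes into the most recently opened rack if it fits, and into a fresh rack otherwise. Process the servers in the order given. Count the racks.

S1 (9U) → rack 1 (remaining 39U)
S2 (28U) → rack 1 (remaining 11U)
S3 (5U) → rack 1 (remaining 6U)
S4 (30U) → rack 2 (remaining 18U)
S5 (5U) → rack 2 (remaining 13U)
S6 (9U) → rack 2 (remaining 4U)
S7 (35U) → rack 3 (remaining 13U)
S8 (32U) → rack 4 (remaining 16U)
S9 (26U) → rack 5 (remaining 22U)
S10 (27U) → rack 6 (remaining 21U)
S11 (26U) → rack 7 (remaining 22U)
S12 (42U) → rack 8 (remaining 6U)

8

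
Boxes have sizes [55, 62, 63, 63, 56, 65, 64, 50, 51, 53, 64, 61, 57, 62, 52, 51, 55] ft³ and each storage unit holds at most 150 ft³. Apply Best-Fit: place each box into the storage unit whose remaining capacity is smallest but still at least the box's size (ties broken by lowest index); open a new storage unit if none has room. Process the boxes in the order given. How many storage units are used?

Put 55 ft³ in storage unit 1; 95 ft³ remain.
Put 62 ft³ in storage unit 1; 33 ft³ remain.
Put 63 ft³ in storage unit 2; 87 ft³ remain.
Put 63 ft³ in storage unit 2; 24 ft³ remain.
Put 56 ft³ in storage unit 3; 94 ft³ remain.
Put 65 ft³ in storage unit 3; 29 ft³ remain.
Put 64 ft³ in storage unit 4; 86 ft³ remain.
Put 50 ft³ in storage unit 4; 36 ft³ remain.
Put 51 ft³ in storage unit 5; 99 ft³ remain.
Put 53 ft³ in storage unit 5; 46 ft³ remain.
Put 64 ft³ in storage unit 6; 86 ft³ remain.
Put 61 ft³ in storage unit 6; 25 ft³ remain.
Put 57 ft³ in storage unit 7; 93 ft³ remain.
Put 62 ft³ in storage unit 7; 31 ft³ remain.
Put 52 ft³ in storage unit 8; 98 ft³ remain.
Put 51 ft³ in storage unit 8; 47 ft³ remain.
Put 55 ft³ in storage unit 9; 95 ft³ remain.

9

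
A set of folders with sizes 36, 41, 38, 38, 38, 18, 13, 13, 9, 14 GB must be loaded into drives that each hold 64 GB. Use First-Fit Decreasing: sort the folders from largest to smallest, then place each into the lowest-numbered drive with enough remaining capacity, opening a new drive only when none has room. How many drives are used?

5 drives

Sorted descending: 41, 38, 38, 38, 36, 18, 14, 13, 13, 9.
drive 1: place 41 GB, 23 GB left
drive 2: place 38 GB, 26 GB left
drive 3: place 38 GB, 26 GB left
drive 4: place 38 GB, 26 GB left
drive 5: place 36 GB, 28 GB left
drive 1: place 18 GB, 5 GB left
drive 2: place 14 GB, 12 GB left
drive 3: place 13 GB, 13 GB left
drive 3: place 13 GB, 0 GB left
drive 2: place 9 GB, 3 GB left
Final drives: [41,18] [38,14,9] [38,13,13] [38] [36].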